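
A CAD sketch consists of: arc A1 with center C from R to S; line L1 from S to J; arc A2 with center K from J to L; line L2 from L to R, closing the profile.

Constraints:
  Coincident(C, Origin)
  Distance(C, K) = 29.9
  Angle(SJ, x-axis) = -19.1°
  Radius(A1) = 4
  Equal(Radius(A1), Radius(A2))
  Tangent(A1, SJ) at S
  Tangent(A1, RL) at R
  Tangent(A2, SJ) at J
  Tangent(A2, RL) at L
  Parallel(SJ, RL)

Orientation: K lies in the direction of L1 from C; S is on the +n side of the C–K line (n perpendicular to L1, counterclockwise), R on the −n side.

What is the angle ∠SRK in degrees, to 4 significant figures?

82.38°

The slot axis is L1's direction at -19.1°, so u = (cos -19.1°, sin -19.1°) = (0.9449, -0.3272) and n = (−sin -19.1°, cos -19.1°) = (0.3272, 0.9449). C is at the origin and K lies 29.9 along u from C, so K = 29.9·u = (28.25, -9.784). Tangency of A1 to both parallel lines with radius 4.0 puts S and R at C ± 4.0·n: S = (1.309, 3.780), R = (-1.309, -3.780). Then cos ∠SRK = RS·RK / (|RS||RK|), giving 82.38°.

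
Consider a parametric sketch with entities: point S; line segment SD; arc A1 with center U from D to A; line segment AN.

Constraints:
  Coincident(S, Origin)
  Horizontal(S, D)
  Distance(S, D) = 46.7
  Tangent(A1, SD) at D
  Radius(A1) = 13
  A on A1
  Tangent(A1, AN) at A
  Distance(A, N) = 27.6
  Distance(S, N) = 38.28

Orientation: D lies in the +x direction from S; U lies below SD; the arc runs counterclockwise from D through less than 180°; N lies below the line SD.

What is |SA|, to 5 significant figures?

35.903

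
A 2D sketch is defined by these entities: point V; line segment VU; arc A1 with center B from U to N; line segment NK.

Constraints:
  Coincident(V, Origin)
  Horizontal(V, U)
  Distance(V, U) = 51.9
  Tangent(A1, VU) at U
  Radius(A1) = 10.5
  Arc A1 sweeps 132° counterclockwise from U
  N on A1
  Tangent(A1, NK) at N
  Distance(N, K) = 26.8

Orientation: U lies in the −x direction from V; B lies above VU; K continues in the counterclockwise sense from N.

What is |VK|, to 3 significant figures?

72.5

On A1, U sits at bearing -90° from B; a 132° counterclockwise sweep puts N at bearing 42°, so N = B + 10.5·(cos 42°, sin 42°) = (-44.1, 17.5). Since A1 is tangent to NK there, BN ⟂ NK, so NK runs along (−sin 42°, cos 42°); with |NK| = 26.8, K = (-62.0, 37.4). Then |VK| = |K − V| = 72.5.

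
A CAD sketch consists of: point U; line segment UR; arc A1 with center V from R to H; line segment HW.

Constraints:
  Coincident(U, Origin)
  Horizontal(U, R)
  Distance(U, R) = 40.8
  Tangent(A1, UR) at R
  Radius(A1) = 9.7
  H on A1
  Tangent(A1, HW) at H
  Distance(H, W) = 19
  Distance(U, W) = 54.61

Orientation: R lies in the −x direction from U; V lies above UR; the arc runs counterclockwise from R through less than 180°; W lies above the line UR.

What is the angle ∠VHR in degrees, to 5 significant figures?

25.447°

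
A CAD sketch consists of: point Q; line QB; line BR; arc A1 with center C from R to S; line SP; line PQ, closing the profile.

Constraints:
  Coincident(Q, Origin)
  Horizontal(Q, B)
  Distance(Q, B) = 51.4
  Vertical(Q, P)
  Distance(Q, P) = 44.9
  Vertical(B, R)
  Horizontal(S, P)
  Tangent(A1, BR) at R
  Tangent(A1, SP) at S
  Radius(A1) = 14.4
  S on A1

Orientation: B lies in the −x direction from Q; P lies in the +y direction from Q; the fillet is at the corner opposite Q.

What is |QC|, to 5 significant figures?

47.950

Q is at the origin; QB is horizontal with |QB| = 51.4 and B on the −x side, so B = (-51.400, 0.0000). Q and P share the same x with |QP| = 44.9 and P on the +y side, so P = (0.0000, 44.900). The virtual corner opposite Q is at (-51.400, 44.900). Tangency of A1 to BR means the radius CR is perpendicular to BR and the tangent condition forces CS to be normal to SP, with radius 14.4, so the center C sits 14.4 in from both sides at C = (-37.000, 30.500). Then |QC| = |C − Q| = 47.950.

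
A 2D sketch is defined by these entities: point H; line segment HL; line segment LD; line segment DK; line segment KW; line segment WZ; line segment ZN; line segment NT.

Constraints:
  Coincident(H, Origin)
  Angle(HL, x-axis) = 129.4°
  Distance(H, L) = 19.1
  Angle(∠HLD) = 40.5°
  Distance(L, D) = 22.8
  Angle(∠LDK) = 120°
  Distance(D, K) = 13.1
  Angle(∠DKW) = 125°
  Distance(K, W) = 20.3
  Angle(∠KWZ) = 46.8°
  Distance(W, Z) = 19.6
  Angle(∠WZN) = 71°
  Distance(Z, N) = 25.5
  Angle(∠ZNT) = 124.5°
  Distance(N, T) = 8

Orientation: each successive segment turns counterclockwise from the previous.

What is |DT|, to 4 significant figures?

26.82

H is at the origin; HL runs at 129.4° with length 19.1, so L = (-12.12, 14.76). ∠HLD = 40.5° gives LD at -91.10° from the x-axis; with |LD| = 22.8, D = (-12.56, -8.037). ∠LDK = 120.0° gives DK at -31.10° from the x-axis; with |DK| = 13.1, K = (-1.344, -14.80). ∠DKW = 125.0° gives KW at 23.90° from the x-axis; with |KW| = 20.3, W = (17.22, -6.579). ∠KWZ = 46.8° gives WZ at 157.1° from the x-axis; with |WZ| = 19.6, Z = (-0.8398, 1.048). ∠WZN = 71.0° gives ZN at -93.90° from the x-axis; with |ZN| = 25.5, N = (-2.574, -24.39). ∠ZNT = 124.5° gives NT at -38.40° from the x-axis; with |NT| = 8.0, T = (3.695, -29.36). Then |DT| = |T − D| = 26.82.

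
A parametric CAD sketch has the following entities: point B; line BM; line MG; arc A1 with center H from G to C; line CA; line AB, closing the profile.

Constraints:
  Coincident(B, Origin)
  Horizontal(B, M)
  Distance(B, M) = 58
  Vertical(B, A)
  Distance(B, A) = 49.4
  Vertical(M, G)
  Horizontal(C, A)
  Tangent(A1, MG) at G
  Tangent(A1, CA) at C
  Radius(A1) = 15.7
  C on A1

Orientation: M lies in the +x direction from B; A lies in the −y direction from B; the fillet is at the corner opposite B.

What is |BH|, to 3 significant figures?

54.1

BA is vertical with |BA| = 49.4 and A on the −y side, so A = (0.00, -49.4). The virtual corner opposite B is at (58.0, -49.4). A1 meets MG tangentially, so HG is at right angles to MG and tangency of A1 to CA means the radius HC is perpendicular to CA, with radius 15.7, so the center H sits 15.7 in from both sides at H = (42.3, -33.7). Then |BH| = |H − B| = 54.1.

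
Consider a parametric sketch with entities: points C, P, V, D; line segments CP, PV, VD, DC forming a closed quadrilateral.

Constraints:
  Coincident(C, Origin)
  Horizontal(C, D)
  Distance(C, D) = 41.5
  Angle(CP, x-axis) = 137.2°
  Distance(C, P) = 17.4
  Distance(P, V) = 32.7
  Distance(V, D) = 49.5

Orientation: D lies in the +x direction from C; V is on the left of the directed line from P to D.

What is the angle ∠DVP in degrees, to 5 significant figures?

82.280°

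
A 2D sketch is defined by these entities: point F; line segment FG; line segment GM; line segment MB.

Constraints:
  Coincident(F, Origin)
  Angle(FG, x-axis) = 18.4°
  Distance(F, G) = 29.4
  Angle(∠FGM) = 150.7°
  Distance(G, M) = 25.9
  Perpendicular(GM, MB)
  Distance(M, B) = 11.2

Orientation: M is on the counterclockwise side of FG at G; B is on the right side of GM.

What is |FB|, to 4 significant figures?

57.54

F is at the origin; FG runs at 18.4° with length 29.4, so G = 29.4·(cos 18.4°, sin 18.4°) = (27.90, 9.280). ∠FGM = 150.7°, so GM runs at 18.4° + (180° − 150.7°) = 47.70° from the x-axis; with |GM| = 25.9, M = G + 25.9·(cos 47.70°, sin 47.70°) = (45.33, 28.44). GM is perpendicular to MB; with |MB| = 11.2 on the right of GM, B = M + 11.2·(0.7396, -0.6730) = (53.61, 20.90). Then |FB| = |B − F| = 57.54.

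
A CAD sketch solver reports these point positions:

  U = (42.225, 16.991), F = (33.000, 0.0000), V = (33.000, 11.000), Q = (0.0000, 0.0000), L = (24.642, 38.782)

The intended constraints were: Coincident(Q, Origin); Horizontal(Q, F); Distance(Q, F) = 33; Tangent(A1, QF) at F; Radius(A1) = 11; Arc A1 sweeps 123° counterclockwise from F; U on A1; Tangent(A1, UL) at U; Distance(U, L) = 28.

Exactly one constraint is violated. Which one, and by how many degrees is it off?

Tangent(A1, UL) at U — off by 5.90°.

Q = (0.00, 0.00) ✓; Q.y = 0.00, F.y = 0.00 ✓; |QF| = 33.00 ✓; ∠(VF, FQ) = 90.00° ✓; |VF| = 11.00 ✓; bearing(V→U) − bearing(V→F) = 123.0° ✓; |VU| = 11.00 ✓; ∠(VU, UL) = 84.10° ✗; |UL| = 28.00 ✓.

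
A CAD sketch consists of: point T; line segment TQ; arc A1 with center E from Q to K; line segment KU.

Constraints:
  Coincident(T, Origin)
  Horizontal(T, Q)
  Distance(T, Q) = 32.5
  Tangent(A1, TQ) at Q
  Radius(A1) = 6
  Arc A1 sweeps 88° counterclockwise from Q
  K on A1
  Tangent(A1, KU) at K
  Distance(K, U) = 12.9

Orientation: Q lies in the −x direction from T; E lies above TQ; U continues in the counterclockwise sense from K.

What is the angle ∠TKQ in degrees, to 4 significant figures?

123.7°

Tangency of A1 to TQ means the radius EQ is perpendicular to TQ, so E = Q + (0, 6) = (-32.50, 6.000). On A1, Q sits at bearing -90° from E; an 88° counterclockwise sweep puts K at bearing -2°, so K = E + 6.0·(cos -2°, sin -2°) = (-26.50, 5.791). Then cos ∠TKQ = KT·KQ / (|KT||KQ|), giving 123.7°.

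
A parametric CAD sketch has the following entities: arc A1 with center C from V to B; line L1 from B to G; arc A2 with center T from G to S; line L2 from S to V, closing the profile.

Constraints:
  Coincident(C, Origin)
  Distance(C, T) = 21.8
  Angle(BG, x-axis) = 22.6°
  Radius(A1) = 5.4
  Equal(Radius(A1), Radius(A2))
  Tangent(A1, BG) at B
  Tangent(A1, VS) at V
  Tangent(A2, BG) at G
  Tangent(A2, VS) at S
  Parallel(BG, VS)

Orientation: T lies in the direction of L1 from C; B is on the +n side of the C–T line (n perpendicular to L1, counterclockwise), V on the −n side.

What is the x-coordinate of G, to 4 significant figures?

18.05

Tangency of A1 to both parallel lines with radius 5.4 puts B and V at C ± 5.4·n: B = (-2.075, 4.985), V = (2.075, -4.985). Equal radii place G and S the same way about T: G = T + 5.4·n = (18.05, 13.36), S = T − 5.4·n = (22.20, 3.392). So G.x = 18.05.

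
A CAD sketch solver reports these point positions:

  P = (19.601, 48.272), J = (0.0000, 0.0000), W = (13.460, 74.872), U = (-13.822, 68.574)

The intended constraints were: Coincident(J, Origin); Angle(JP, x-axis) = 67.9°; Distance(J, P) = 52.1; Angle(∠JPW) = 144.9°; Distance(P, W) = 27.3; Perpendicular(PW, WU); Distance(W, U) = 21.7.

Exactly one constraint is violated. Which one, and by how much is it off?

Distance(W, U) = 21.7 — off by 6.30.

J = (0.00, 0.00) ✓; JP at 67.90° ✓; |JP| = 52.10 ✓; ∠JPW = 144.9° ✓; |PW| = 27.30 ✓; ∠(PW, WU) = 90.00° ✓; |WU| = 28.00 ✗.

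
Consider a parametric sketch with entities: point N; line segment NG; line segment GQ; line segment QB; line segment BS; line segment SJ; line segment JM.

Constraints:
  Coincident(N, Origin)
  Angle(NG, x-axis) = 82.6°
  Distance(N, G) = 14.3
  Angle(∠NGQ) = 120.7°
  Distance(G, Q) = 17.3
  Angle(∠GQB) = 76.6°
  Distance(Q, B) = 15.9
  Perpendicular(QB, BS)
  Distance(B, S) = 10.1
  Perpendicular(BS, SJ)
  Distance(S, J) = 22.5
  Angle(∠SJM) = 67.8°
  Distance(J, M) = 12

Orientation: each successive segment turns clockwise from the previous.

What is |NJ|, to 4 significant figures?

26.63

N is at the origin; NG runs at 82.6° with length 14.3, so G = (1.842, 14.18). ∠NGQ = 120.7° gives GQ at 23.30° from the x-axis; with |GQ| = 17.3, Q = (17.73, 21.02). ∠GQB = 76.6° gives QB at -80.10° from the x-axis; with |QB| = 15.9, B = (20.46, 5.361). QB ⟂ BS, so BS runs at -170.1°; with |BS| = 10.1, S = (10.51, 3.624). BS is perpendicular to SJ, so SJ runs at 99.90°; with |SJ| = 22.5, J = (6.647, 25.79). Then |NJ| = |J − N| = 26.63.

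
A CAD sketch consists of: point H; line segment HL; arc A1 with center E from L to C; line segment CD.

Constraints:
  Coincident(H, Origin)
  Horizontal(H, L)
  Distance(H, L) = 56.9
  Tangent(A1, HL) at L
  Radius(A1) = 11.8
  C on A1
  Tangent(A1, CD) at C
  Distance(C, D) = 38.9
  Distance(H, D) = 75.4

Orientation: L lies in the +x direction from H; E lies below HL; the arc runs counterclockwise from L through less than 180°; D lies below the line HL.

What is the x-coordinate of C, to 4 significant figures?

45.41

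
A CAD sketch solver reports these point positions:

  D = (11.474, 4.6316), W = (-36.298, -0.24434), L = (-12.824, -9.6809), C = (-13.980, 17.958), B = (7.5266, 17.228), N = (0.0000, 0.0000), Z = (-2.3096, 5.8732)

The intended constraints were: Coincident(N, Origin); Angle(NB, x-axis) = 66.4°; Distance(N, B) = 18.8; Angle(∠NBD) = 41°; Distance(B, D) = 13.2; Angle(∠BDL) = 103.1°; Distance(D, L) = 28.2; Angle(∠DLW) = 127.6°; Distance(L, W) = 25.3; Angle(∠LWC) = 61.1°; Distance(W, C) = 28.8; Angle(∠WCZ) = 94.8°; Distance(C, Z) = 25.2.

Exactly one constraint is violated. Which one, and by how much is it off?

Distance(C, Z) = 25.2 — off by 8.40.

N = (0.00, 0.00) ✓; NB at 66.40° ✓; |NB| = 18.80 ✓; ∠NBD = 41.00° ✓; |BD| = 13.20 ✓; ∠BDL = 103.1° ✓; |DL| = 28.20 ✓; ∠DLW = 127.6° ✓; |LW| = 25.30 ✓; ∠LWC = 61.10° ✓; |WC| = 28.80 ✓; ∠WCZ = 94.80° ✓; |CZ| = 16.80 ✗.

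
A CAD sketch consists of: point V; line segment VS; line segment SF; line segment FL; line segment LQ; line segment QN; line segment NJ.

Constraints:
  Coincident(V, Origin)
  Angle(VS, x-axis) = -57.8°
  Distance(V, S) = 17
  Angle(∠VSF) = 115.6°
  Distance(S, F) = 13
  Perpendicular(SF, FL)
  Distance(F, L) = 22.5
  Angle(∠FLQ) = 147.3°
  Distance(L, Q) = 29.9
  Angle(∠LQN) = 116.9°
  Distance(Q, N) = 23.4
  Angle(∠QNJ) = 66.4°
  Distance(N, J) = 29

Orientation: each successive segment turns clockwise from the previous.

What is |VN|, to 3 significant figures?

35.5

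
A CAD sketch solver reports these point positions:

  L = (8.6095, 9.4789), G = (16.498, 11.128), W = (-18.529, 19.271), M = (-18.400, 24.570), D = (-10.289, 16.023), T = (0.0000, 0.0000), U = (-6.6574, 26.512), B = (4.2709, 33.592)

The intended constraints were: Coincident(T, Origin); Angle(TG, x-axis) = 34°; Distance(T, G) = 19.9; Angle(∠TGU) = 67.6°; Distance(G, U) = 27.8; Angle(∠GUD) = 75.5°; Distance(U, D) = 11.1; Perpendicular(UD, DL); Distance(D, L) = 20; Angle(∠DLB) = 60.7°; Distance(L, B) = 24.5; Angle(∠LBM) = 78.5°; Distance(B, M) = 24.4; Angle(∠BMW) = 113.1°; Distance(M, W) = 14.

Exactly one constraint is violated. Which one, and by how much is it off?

Distance(M, W) = 14 — off by 8.70.

T = (0.00, 0.00) ✓; TG at 34.00° ✓; |TG| = 19.90 ✓; ∠TGU = 67.60° ✓; |GU| = 27.80 ✓; ∠GUD = 75.50° ✓; |UD| = 11.10 ✓; ∠(UD, DL) = 90.00° ✓; |DL| = 20.00 ✓; ∠DLB = 60.70° ✓; |LB| = 24.50 ✓; ∠LBM = 78.50° ✓; |BM| = 24.40 ✓; ∠BMW = 113.1° ✓; |MW| = 5.301 ✗.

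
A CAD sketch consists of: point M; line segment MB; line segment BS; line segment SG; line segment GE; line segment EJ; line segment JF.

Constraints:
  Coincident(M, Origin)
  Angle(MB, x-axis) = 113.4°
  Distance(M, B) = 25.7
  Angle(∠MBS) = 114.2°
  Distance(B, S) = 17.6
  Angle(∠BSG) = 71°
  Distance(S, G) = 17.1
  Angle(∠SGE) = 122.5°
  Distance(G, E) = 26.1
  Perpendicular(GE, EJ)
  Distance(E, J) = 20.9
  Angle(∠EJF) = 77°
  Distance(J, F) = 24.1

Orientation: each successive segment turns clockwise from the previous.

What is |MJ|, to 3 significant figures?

22.8

M is at the origin; MB runs at 113.4° with length 25.7, so B = (-10.2, 23.6). ∠MBS = 114.2° gives BS at 47.6° from the x-axis; with |BS| = 17.6, S = (1.66, 36.6). ∠BSG = 71.0° gives SG at -61.4° from the x-axis; with |SG| = 17.1, G = (9.85, 21.6). ∠SGE = 122.5° gives GE at -119° from the x-axis; with |GE| = 26.1, E = (-2.77, -1.28). GE is perpendicular to EJ, so EJ runs at 151°; with |EJ| = 20.9, J = (-21.1, 8.82). Then |MJ| = |J − M| = 22.8.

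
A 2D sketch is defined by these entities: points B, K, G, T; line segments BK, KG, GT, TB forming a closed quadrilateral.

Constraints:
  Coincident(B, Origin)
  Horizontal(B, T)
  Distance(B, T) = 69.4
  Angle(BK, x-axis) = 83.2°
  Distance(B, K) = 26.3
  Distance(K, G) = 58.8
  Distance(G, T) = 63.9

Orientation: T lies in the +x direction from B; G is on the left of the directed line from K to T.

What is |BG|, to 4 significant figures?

79.16

B is at the origin; BT is horizontal with |BT| = 69.4 and T in +x, so T = (69.4, 0). BK runs at 83.2° with |BK| = 26.3, so K = (3.114, 26.11). G is determined by |KG| = 58.8 and |GT| = 63.9 together: it lies at the intersection of circle(K, 58.8) and circle(T, 63.9). With |KT| = 71.24, the foot of the radical line on KT is 31.23 from K and the perpendicular offset is √(58.8² − 31.23²) = 49.82. Taking the left-of-KT solution: G = (50.43, 61.02).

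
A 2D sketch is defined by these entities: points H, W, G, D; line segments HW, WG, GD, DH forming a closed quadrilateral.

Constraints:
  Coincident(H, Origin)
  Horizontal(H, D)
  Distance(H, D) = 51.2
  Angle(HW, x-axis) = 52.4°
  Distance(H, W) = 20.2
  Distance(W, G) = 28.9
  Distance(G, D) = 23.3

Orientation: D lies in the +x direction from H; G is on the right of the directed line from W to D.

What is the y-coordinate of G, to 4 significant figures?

-7.500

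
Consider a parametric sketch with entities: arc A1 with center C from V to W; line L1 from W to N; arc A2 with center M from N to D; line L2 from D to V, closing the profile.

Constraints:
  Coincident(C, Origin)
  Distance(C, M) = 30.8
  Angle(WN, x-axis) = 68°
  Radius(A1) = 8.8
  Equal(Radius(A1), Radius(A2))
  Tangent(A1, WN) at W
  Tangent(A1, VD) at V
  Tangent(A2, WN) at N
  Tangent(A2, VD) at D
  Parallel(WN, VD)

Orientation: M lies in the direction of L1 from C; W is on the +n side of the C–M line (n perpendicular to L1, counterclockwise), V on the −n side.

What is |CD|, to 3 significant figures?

32.0

The slot axis is L1's direction at 68.0°, so u = (cos 68.0°, sin 68.0°) = (0.375, 0.927) and n = (−sin 68.0°, cos 68.0°) = (-0.927, 0.375). C is at the origin and M lies 30.8 along u from C, so M = 30.8·u = (11.5, 28.6). Tangency of A1 to both parallel lines with radius 8.8 puts W and V at C ± 8.8·n: W = (-8.16, 3.30), V = (8.16, -3.30). Equal radii place N and D the same way about M: N = M + 8.8·n = (3.38, 31.9), D = M − 8.8·n = (19.7, 25.3). Then |CD| = |D − C| = 32.0.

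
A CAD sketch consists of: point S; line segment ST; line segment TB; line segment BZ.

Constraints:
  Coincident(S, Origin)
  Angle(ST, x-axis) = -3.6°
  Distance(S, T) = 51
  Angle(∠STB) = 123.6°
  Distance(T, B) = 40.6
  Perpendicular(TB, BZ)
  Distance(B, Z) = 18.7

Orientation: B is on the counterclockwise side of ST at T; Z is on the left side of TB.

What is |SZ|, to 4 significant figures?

72.82

S is at the origin; ST runs at -3.6° with length 51.0, so T = 51.0·(cos -3.6°, sin -3.6°) = (50.90, -3.202). ∠STB = 123.6°, so TB runs at -3.6° + (180° − 123.6°) = 52.80° from the x-axis; with |TB| = 40.6, B = T + 40.6·(cos 52.80°, sin 52.80°) = (75.45, 29.14). The perpendicularity gives BZ at right angles to TB; with |BZ| = 18.7 on the left of TB, Z = B + 18.7·(-0.7965, 0.6046) = (60.55, 40.44). Then |SZ| = |Z − S| = 72.82.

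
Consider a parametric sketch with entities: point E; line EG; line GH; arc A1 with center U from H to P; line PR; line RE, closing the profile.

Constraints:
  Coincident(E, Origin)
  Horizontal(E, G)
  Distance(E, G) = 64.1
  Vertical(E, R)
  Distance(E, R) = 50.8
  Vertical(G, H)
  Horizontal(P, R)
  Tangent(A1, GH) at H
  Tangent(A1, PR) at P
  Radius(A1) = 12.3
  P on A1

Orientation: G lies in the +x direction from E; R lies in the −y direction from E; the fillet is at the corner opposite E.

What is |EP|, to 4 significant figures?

72.55

E is at the origin; EG is horizontal with |EG| = 64.1 and G on the +x side, so G = (64.10, 0.000). ER is vertical with |ER| = 50.8 and R on the −y side, so R = (0.000, -50.80). The virtual corner opposite E is at (64.10, -50.80). A1 meets GH tangentially, so UH is at right angles to GH and since A1 is tangent to PR there, UP ⟂ PR, with radius 12.3, so the center U sits 12.3 in from both sides at U = (51.80, -38.50). That places the tangent points at H = (64.10, -38.50) on GH and P = (51.80, -50.80) on PR. Then |EP| = |P − E| = 72.55.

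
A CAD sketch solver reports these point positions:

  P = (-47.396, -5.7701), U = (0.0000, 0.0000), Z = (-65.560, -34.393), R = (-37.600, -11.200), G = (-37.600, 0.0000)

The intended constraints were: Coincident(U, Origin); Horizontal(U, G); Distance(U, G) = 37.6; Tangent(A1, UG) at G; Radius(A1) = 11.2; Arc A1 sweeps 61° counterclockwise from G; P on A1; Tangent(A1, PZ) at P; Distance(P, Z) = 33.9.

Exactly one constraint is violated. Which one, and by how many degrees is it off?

Tangent(A1, PZ) at P — off by 3.40°.

U = (0.00, 0.00) ✓; U.y = 0.00, G.y = 0.00 ✓; |UG| = 37.60 ✓; ∠(RG, GU) = 90.00° ✓; |RG| = 11.20 ✓; bearing(R→P) − bearing(R→G) = 61.00° ✓; |RP| = 11.20 ✓; ∠(RP, PZ) = 93.40° ✗; |PZ| = 33.90 ✓.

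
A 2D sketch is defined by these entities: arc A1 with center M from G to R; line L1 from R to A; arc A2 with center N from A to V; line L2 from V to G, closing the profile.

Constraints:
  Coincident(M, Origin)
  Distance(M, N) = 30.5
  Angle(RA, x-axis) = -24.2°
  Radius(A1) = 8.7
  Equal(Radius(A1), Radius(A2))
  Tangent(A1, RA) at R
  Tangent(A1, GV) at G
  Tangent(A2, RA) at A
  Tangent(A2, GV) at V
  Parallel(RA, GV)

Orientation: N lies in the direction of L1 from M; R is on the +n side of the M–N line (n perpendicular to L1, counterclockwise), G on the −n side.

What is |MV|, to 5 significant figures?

31.717

Tangency of A1 to both parallel lines with radius 8.7 puts R and G at M ± 8.7·n: R = (3.5663, 7.9354), G = (-3.5663, -7.9354). Equal radii place A and V the same way about N: A = N + 8.7·n = (31.386, -4.5672), V = N − 8.7·n = (24.253, -20.438). Then |MV| = |V − M| = 31.717.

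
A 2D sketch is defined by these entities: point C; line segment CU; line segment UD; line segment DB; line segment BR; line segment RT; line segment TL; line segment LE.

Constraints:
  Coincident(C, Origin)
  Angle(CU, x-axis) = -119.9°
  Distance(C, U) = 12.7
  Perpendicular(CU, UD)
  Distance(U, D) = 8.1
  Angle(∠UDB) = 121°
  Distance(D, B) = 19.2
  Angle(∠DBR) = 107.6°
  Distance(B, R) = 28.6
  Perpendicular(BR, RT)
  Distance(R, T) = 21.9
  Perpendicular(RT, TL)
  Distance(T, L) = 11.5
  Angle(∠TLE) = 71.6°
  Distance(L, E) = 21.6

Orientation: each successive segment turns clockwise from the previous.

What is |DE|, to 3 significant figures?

34.2

The perpendicularity gives TL at right angles to RT, so TL runs at -161°; with |TL| = 11.5, L = (9.50, -3.04). ∠TLE = 71.6° gives LE at 90.3° from the x-axis; with |LE| = 21.6, E = (9.38, 18.6). Then |DE| = |E − D| = 34.2.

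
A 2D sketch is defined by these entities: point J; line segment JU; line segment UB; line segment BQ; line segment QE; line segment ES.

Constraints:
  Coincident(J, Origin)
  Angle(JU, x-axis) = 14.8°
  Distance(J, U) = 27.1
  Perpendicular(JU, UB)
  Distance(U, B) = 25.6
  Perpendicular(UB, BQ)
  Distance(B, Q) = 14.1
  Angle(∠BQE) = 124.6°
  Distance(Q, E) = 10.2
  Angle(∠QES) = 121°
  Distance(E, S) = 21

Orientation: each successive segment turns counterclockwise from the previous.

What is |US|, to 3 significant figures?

11.4

∠BQE = 124.6° gives QE at -110° from the x-axis; with |QE| = 10.2, E = (2.57, 18.5). ∠QES = 121.0° gives ES at -50.8° from the x-axis; with |ES| = 21.0, S = (15.8, 2.20). Then |US| = |S − U| = 11.4.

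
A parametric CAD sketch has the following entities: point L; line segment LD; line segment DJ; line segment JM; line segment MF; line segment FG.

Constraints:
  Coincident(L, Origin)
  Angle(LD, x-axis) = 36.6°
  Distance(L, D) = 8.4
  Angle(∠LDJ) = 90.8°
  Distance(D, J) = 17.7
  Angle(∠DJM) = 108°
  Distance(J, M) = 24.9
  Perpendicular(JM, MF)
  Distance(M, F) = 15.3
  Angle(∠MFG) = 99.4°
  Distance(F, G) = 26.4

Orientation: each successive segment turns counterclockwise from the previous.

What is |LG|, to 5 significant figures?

3.6285

L is at the origin; LD runs at 36.6° with length 8.4, so D = (6.7437, 5.0083). ∠LDJ = 90.8° gives DJ at 125.80° from the x-axis; with |DJ| = 17.7, J = (-3.6101, 19.364). ∠DJM = 108.0° gives JM at -162.20° from the x-axis; with |JM| = 24.9, M = (-27.318, 11.752). The perpendicularity gives MF at right angles to JM, so MF runs at -72.200°; with |MF| = 15.3, F = (-22.641, -2.8153). ∠MFG = 99.4° gives FG at 8.4000° from the x-axis; with |FG| = 26.4, G = (3.4758, 1.0413). Then |LG| = |G − L| = 3.6285.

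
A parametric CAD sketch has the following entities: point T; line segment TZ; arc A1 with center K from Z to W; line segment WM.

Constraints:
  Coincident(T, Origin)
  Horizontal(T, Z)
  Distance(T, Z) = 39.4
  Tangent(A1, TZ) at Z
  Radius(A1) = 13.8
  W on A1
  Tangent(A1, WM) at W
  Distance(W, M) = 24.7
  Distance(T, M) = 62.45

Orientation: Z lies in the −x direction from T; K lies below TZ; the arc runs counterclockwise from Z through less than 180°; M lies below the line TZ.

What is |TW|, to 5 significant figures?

55.493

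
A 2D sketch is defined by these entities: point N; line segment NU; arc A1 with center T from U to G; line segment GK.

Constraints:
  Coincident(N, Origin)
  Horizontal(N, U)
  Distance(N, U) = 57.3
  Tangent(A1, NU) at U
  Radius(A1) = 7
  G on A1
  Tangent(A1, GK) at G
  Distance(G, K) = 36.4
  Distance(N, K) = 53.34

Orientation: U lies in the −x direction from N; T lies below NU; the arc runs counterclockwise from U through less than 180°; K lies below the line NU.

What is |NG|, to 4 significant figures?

63.48

Checks: |TG| = 7.000 ✓; ∠(TG, GK) = 90.00° ✓; |GK| = 36.40 ✓; |NK| = 53.34 ✓.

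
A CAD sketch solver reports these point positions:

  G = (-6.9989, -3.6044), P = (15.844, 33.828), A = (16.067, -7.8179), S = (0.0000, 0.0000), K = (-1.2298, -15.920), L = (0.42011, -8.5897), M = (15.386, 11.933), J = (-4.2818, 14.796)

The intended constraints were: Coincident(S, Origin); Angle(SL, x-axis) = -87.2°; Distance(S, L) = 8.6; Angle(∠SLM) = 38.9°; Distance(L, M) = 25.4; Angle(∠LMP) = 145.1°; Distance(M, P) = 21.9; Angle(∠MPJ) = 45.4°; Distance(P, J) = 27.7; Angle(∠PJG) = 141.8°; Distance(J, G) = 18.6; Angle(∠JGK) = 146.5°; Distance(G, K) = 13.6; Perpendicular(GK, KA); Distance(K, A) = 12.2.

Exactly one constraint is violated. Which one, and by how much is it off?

Distance(K, A) = 12.2 — off by 6.90.

S = (0.00, 0.00) ✓; SL at -87.20° ✓; |SL| = 8.600 ✓; ∠SLM = 38.90° ✓; |LM| = 25.40 ✓; ∠LMP = 145.1° ✓; |MP| = 21.90 ✓; ∠MPJ = 45.40° ✓; |PJ| = 27.70 ✓; ∠PJG = 141.8° ✓; |JG| = 18.60 ✓; ∠JGK = 146.5° ✓; |GK| = 13.60 ✓; ∠(GK, KA) = 90.00° ✓; |KA| = 19.10 ✗.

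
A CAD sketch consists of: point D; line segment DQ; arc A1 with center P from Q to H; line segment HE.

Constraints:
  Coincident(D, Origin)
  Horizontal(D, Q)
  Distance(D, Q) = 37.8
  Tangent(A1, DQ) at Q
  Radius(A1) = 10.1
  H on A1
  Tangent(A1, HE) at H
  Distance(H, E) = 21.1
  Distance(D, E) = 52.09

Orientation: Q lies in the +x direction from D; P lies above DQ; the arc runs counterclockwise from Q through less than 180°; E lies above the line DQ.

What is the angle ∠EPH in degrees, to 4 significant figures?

64.42°

Checks: D.y = 0.00, Q.y = 0.00 ✓; |PH| = 10.10 ✓; ∠(PH, HE) = 90.00° ✓; |HE| = 21.10 ✓; |DE| = 52.09 ✓.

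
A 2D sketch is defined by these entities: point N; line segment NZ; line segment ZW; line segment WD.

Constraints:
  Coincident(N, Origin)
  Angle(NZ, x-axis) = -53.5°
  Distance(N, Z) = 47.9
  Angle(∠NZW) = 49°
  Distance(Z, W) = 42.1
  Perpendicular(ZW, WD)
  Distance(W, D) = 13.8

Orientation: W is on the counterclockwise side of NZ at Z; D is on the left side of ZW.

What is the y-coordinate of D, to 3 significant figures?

5.58

N is at the origin; NZ runs at -53.5° with length 47.9, so Z = 47.9·(cos -53.5°, sin -53.5°) = (28.5, -38.5). ∠NZW = 49.0°, so ZW runs at -53.5° + (180° − 49.0°) = 77.5° from the x-axis; with |ZW| = 42.1, W = Z + 42.1·(cos 77.5°, sin 77.5°) = (37.6, 2.60). ZW ⟂ WD; with |WD| = 13.8 on the left of ZW, D = W + 13.8·(-0.976, 0.216) = (24.1, 5.58). So D.y = 5.58.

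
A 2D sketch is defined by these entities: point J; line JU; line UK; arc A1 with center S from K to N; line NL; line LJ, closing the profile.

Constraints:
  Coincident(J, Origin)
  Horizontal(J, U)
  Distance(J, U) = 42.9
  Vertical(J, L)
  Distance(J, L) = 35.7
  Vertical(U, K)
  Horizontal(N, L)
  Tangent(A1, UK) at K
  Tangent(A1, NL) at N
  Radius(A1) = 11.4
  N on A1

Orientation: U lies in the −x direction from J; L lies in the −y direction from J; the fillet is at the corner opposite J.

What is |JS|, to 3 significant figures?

39.8

J is at the origin; J and U share the same y with |JU| = 42.9 and U on the −x side, so U = (-42.9, 0.00). J and L share the same x with |JL| = 35.7 and L on the −y side, so L = (0.00, -35.7). The virtual corner opposite J is at (-42.9, -35.7). The tangent condition forces SK to be normal to UK and A1 meets NL tangentially, so SN is at right angles to NL, with radius 11.4, so the center S sits 11.4 in from both sides at S = (-31.5, -24.3). Then |JS| = |S − J| = 39.8.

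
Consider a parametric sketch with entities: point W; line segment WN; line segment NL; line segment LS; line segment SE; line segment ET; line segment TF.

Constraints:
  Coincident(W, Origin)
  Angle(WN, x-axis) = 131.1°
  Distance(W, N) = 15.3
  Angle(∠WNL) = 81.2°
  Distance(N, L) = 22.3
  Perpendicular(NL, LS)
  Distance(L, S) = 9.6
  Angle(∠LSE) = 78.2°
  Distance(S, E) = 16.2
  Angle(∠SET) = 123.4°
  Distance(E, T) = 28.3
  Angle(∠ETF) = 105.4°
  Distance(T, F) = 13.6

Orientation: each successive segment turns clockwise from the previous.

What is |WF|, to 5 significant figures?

43.568

W is at the origin; WN runs at 131.1° with length 15.3, so N = (-10.058, 11.530). ∠WNL = 81.2° gives NL at 32.300° from the x-axis; with |NL| = 22.3, L = (8.7915, 23.446). The perpendicularity gives LS at right angles to NL, so LS runs at -57.700°; with |LS| = 9.6, S = (13.921, 15.331). ∠LSE = 78.2° gives SE at -159.50° from the x-axis; with |SE| = 16.2, E = (-1.2528, 9.6577). ∠SET = 123.4° gives ET at 143.90° from the x-axis; with |ET| = 28.3, T = (-24.119, 26.332). ∠ETF = 105.4° gives TF at 69.300° from the x-axis; with |TF| = 13.6, F = (-19.312, 39.054). Then |WF| = |F − W| = 43.568.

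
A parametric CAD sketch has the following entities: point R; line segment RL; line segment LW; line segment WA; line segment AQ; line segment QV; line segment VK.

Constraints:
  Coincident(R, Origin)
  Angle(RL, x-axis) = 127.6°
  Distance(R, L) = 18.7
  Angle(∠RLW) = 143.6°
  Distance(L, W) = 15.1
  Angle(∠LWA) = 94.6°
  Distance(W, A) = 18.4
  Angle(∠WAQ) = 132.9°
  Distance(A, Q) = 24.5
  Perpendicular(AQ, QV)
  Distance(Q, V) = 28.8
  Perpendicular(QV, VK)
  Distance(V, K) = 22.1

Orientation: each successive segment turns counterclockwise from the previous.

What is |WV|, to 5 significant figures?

40.070

R is at the origin; RL runs at 127.6° with length 18.7, so L = (-11.410, 14.816). ∠RLW = 143.6° gives LW at 164.00° from the x-axis; with |LW| = 15.1, W = (-25.925, 18.978). ∠LWA = 94.6° gives WA at -110.60° from the x-axis; with |WA| = 18.4, A = (-32.399, 1.7544). ∠WAQ = 132.9° gives AQ at -63.500° from the x-axis; with |AQ| = 24.5, Q = (-21.467, -20.171). AQ is perpendicular to QV, so QV runs at 26.500°; with |QV| = 28.8, V = (4.3073, -7.3209). Then |WV| = |V − W| = 40.070.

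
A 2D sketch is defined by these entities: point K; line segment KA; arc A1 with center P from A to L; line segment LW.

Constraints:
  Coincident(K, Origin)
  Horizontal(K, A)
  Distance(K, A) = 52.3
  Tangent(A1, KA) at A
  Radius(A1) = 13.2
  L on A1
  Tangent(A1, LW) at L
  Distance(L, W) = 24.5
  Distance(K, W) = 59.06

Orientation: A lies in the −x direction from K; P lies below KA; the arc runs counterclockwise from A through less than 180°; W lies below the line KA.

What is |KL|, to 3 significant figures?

65.5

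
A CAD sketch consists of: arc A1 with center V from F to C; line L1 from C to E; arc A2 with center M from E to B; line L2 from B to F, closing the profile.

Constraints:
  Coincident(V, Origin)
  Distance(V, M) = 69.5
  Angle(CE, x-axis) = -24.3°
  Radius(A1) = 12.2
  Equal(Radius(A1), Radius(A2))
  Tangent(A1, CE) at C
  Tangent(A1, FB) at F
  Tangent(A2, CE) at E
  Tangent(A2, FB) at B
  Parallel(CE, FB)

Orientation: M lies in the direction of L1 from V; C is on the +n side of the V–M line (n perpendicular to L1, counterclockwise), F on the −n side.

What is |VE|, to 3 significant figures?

70.6

The slot axis is L1's direction at -24.3°, so u = (cos -24.3°, sin -24.3°) = (0.911, -0.412) and n = (−sin -24.3°, cos -24.3°) = (0.412, 0.911). V is at the origin and M lies 69.5 along u from V, so M = 69.5·u = (63.3, -28.6). Tangency of A1 to both parallel lines with radius 12.2 puts C and F at V ± 12.2·n: C = (5.02, 11.1), F = (-5.02, -11.1). Equal radii place E and B the same way about M: E = M + 12.2·n = (68.4, -17.5), B = M − 12.2·n = (58.3, -39.7). Then |VE| = |E − V| = 70.6.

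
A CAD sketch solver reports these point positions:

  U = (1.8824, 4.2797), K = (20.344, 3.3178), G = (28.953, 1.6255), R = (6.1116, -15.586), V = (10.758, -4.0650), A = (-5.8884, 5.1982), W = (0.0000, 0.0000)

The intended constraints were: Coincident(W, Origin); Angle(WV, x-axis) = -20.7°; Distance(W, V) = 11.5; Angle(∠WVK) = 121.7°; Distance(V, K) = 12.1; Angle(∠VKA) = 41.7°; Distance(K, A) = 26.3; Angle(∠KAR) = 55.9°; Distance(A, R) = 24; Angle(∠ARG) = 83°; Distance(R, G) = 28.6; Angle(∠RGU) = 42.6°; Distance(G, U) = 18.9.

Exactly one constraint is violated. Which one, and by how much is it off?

Distance(G, U) = 18.9 — off by 8.30.

W = (0.00, 0.00) ✓; WV at -20.70° ✓; |WV| = 11.50 ✓; ∠WVK = 121.7° ✓; |VK| = 12.10 ✓; ∠VKA = 41.70° ✓; |KA| = 26.30 ✓; ∠KAR = 55.90° ✓; |AR| = 24.00 ✓; ∠ARG = 83.00° ✓; |RG| = 28.60 ✓; ∠RGU = 42.60° ✓; |GU| = 27.20 ✗.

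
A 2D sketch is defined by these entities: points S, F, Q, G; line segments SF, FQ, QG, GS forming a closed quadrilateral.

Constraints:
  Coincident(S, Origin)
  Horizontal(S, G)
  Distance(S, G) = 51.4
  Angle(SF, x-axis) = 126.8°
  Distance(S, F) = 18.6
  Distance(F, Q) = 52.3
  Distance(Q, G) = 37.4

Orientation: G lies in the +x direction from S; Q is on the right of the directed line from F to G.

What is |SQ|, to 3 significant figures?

33.8

S is at the origin; SG is horizontal with |SG| = 51.4 and G in +x, so G = (51.4, 0). SF runs at 126.8° with |SF| = 18.6, so F = (-11.1, 14.9). Q is determined by |FQ| = 52.3 and |QG| = 37.4 together: it lies at the intersection of circle(F, 52.3) and circle(G, 37.4). With |FG| = 64.3, the foot of the radical line on FG is 42.5 from F and the perpendicular offset is √(52.3² − 42.5²) = 30.4. Taking the right-of-FG solution: Q = (23.2, -24.6).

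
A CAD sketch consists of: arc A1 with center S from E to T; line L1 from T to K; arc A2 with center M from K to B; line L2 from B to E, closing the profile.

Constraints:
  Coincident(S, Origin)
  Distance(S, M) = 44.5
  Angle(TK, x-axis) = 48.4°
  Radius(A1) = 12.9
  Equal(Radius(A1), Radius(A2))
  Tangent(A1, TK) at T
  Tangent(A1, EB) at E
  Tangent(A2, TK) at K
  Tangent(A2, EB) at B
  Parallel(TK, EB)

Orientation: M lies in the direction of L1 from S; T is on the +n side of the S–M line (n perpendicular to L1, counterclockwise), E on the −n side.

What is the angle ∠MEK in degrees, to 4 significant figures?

13.94°

The slot axis is L1's direction at 48.4°, so u = (cos 48.4°, sin 48.4°) = (0.6639, 0.7478) and n = (−sin 48.4°, cos 48.4°) = (-0.7478, 0.6639). S is at the origin and M lies 44.5 along u from S, so M = 44.5·u = (29.54, 33.28). Tangency of A1 to both parallel lines with radius 12.9 puts T and E at S ± 12.9·n: T = (-9.647, 8.565), E = (9.647, -8.565). Equal radii place K and B the same way about M: K = M + 12.9·n = (19.90, 41.84), B = M − 12.9·n = (39.19, 24.71). Then cos ∠MEK = EM·EK / (|EM||EK|), giving 13.94°.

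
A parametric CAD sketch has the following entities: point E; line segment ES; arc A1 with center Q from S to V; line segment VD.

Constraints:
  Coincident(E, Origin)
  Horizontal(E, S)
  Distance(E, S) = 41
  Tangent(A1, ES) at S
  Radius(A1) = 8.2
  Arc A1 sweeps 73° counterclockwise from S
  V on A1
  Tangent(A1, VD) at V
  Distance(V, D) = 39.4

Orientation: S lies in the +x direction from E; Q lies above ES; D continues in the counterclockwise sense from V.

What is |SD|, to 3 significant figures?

47.6

E is at the origin; ES is horizontal with |ES| = 41.0 and S on the +x side, so S = (41.0, 0.00). Tangency of A1 to ES means the radius QS is perpendicular to ES, so Q = S + (0, 8.2) = (41.0, 8.20). On A1, S sits at bearing -90° from Q; a 73° counterclockwise sweep puts V at bearing -17°, so V = Q + 8.2·(cos -17°, sin -17°) = (48.8, 5.80). Since A1 is tangent to VD there, QV ⟂ VD, so VD runs along (−sin -17°, cos -17°); with |VD| = 39.4, D = (60.4, 43.5). Then |SD| = |D − S| = 47.6.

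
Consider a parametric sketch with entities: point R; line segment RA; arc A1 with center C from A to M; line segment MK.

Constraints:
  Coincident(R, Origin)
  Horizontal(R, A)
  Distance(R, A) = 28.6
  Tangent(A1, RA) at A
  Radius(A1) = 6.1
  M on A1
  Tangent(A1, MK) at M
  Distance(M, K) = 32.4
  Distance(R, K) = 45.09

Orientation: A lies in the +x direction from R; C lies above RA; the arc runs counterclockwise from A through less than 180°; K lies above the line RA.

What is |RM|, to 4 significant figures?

35.29

R is at the origin; R and A share the same y with |RA| = 28.6 and A on the +x side, so A = (28.60, 0.000). Tangency of A1 to RA means the radius CA is perpendicular to RA, so C = A + (0, 6.1) = (28.60, 6.100). Since CM ⟂ MK (tangency), |CK| = √(6.1² + 32.4²) = 32.97 regardless of where M sits on A1. So K lies on both circle(R, 45.09) and circle(C, 32.97); the above-RA intersection is K = (23.25, 38.63). M is the foot of the tangent from K: M = (34.33, 8.186).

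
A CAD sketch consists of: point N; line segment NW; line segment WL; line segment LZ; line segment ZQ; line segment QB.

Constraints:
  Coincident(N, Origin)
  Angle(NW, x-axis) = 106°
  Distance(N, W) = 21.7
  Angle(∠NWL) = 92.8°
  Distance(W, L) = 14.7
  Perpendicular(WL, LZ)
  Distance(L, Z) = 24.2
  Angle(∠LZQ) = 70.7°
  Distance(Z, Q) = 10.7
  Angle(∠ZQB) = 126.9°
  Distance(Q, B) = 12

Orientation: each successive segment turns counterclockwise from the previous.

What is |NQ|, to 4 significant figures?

5.751

WL is perpendicular to LZ, so LZ runs at -76.80°; with |LZ| = 24.2, Z = (-14.77, -6.058). ∠LZQ = 70.7° gives ZQ at 32.50° from the x-axis; with |ZQ| = 10.7, Q = (-5.743, -0.3089). Then |NQ| = |Q − N| = 5.751.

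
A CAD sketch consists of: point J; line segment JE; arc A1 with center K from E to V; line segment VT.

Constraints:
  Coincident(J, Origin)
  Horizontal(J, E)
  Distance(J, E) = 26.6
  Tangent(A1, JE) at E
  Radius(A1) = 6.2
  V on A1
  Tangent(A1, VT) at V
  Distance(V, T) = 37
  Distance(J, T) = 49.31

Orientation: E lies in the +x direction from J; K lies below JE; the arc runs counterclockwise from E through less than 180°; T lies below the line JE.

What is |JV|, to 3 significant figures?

21.5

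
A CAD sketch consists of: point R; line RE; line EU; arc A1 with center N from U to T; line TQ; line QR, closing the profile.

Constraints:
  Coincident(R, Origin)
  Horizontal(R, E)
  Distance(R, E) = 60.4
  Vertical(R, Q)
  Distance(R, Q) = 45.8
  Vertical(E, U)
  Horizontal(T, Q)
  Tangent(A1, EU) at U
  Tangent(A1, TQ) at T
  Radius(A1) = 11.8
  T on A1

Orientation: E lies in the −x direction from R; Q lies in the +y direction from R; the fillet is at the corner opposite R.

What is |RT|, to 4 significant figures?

66.78

R is at the origin; RE is horizontal with |RE| = 60.4 and E on the −x side, so E = (-60.40, 0.000). RQ is vertical with |RQ| = 45.8 and Q on the +y side, so Q = (0.000, 45.80). The virtual corner opposite R is at (-60.40, 45.80). The tangent condition forces NU to be normal to EU and the tangent condition forces NT to be normal to TQ, with radius 11.8, so the center N sits 11.8 in from both sides at N = (-48.60, 34.00). That places the tangent points at U = (-60.40, 34.00) on EU and T = (-48.60, 45.80) on TQ. Then |RT| = |T − R| = 66.78.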